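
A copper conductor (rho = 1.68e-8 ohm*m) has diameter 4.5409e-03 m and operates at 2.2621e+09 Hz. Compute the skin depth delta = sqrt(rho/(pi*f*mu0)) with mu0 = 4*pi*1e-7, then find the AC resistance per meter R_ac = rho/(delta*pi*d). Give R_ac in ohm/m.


delta = sqrt(1.68e-8 / (pi * 2.2621e+09 * 4*pi*1e-7)) = 1.371573e-06 m
R_ac = 1.68e-8 / (1.371573e-06 * pi * 4.5409e-03) = 0.8586 ohm/m

0.8586 ohm/m


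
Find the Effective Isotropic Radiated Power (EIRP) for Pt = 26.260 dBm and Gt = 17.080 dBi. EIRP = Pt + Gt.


EIRP = Pt + Gt = 26.260 + 17.080 = 43.34 dBm

43.34 dBm


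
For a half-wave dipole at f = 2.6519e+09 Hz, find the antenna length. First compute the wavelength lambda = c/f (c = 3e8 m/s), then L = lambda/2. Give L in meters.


lambda = c / f = 3.0000e+08 / 2.6519e+09 = 0.1131264 m
L = lambda / 2 = 0.1131264 / 2 = 0.05656 m

0.05656 m


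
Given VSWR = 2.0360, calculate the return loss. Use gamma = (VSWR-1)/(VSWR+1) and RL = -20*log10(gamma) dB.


gamma = (2.0360 - 1) / (2.0360 + 1) = 0.3412385
RL = -20 * log10(0.3412385) = 9.339 dB

9.339 dB


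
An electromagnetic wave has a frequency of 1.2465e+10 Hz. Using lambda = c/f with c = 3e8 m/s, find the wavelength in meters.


lambda = c / f = 3.0000e+08 / 1.2465e+10 = 0.02407 m

0.02407 m


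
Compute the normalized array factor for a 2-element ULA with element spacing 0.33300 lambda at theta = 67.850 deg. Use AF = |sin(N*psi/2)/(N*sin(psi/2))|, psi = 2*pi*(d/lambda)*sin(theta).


psi = 2*pi*0.33300*sin(67.850 deg) = 1.937889 rad
AF = |sin(2*1.937889/2) / (2*sin(1.937889/2))| = 0.5662

0.5662


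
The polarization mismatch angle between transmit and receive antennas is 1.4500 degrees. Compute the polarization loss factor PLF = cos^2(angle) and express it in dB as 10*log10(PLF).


PLF_linear = cos^2(1.4500 deg) = 0.9993597
PLF_dB = 10 * log10(0.9993597) = -2.782e-03 dB

-2.782e-03 dB


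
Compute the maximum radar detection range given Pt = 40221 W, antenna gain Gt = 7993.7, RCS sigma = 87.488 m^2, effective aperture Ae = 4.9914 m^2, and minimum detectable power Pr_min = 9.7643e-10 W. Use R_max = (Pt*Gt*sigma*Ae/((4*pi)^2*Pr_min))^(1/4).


R^4 = 40221*7993.7*87.488*4.9914 / ((4*pi)^2 * 9.7643e-10) = 9.105645e+17
R_max = 9.105645e+17^0.25 = 30891 m

30891 m


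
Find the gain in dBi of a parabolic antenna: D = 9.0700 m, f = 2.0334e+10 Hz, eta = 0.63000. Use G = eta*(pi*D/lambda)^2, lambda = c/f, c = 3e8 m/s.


lambda = c / f = 3.0000e+08 / 2.0334e+10 = 0.01475361 m
G_linear = 0.63000 * (pi * 9.0700 / 0.01475361)^2 = 2.349948e+06
G_dBi = 10 * log10(2.349948e+06) = 63.71 dBi

63.71 dBi


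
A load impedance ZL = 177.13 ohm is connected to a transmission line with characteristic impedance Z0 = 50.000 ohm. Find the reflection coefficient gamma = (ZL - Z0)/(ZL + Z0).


gamma = (177.13 - 50.000) / (177.13 + 50.000) = 0.5597

0.5597


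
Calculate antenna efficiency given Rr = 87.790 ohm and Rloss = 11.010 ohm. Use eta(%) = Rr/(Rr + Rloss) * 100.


eta = 87.790 / (87.790 + 11.010) * 100 = 88.86%

88.86%


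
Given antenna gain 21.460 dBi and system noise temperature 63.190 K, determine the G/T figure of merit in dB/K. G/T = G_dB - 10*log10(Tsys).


G/T = 21.460 - 10*log10(63.190) = 21.460 - 18.00648 = 3.454 dB/K

3.454 dB/K


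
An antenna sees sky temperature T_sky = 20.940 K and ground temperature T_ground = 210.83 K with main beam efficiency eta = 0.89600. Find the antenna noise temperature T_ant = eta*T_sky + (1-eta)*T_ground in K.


T_ant = 0.89600 * 20.940 + (1 - 0.89600) * 210.83 = 40.69 K

40.69 K


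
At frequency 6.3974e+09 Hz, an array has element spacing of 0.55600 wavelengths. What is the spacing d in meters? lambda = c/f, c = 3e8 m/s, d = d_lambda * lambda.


lambda = c / f = 3.0000e+08 / 6.3974e+09 = 0.04689405 m
d = 0.55600 * 0.04689405 = 0.02607 m

0.02607 m


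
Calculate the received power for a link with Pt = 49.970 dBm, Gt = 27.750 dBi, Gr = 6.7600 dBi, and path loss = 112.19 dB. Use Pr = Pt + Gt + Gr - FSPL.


Pr = 49.970 + 27.750 + 6.7600 - 112.19 = -27.71 dBm

-27.71 dBm


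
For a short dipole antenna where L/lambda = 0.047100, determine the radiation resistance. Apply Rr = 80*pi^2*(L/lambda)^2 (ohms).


Rr = 80 * pi^2 * (0.047100)^2 = 80 * 9.869604 * 2.218410e-03 = 1.752 ohm

1.752 ohm


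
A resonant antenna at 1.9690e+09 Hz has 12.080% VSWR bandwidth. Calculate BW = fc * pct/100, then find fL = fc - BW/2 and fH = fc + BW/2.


BW = 1.9690e+09 * 12.080/100 = 2.378552e+08 Hz
fL = 1.9690e+09 - 2.378552e+08/2 = 1.850e+09 Hz
fH = 1.9690e+09 + 2.378552e+08/2 = 2.088e+09 Hz

BW=2.379e+08 Hz, fL=1.850e+09 Hz, fH=2.088e+09 Hz


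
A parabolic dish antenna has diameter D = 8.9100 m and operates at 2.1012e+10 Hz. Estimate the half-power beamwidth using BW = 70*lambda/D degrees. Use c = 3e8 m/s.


lambda = c / f = 3.0000e+08 / 2.1012e+10 = 0.01427756 m
BW = 70 * 0.01427756 / 8.9100 = 0.1122 deg

0.1122 deg


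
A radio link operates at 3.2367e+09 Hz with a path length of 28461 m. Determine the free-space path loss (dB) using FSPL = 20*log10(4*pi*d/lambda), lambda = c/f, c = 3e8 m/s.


lambda = c / f = 3.0000e+08 / 3.2367e+09 = 0.09268700 m
FSPL = 20 * log10(4*pi*28461/0.09268700) = 131.7 dB

131.7 dB


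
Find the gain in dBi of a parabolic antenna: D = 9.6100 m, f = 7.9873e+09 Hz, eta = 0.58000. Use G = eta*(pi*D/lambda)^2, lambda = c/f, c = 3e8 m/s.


lambda = c / f = 3.0000e+08 / 7.9873e+09 = 0.03755963 m
G_linear = 0.58000 * (pi * 9.6100 / 0.03755963)^2 = 374741.6
G_dBi = 10 * log10(374741.6) = 55.74 dBi

55.74 dBi


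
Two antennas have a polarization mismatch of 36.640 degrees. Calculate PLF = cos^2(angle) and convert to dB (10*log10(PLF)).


PLF_linear = cos^2(36.640 deg) = 0.6438474
PLF_dB = 10 * log10(0.6438474) = -1.912 dB

-1.912 dB


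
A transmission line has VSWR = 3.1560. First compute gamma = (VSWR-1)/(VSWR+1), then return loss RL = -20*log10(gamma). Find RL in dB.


gamma = (3.1560 - 1) / (3.1560 + 1) = 0.5187680
RL = -20 * log10(0.5187680) = 5.701 dB

5.701 dB


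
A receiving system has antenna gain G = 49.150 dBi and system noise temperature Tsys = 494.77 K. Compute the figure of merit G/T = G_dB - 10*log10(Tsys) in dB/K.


G/T = 49.150 - 10*log10(494.77) = 49.150 - 26.94403 = 22.21 dB/K

22.21 dB/K


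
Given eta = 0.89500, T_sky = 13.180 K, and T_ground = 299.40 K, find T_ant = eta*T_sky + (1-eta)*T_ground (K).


T_ant = 0.89500 * 13.180 + (1 - 0.89500) * 299.40 = 43.23 K

43.23 K


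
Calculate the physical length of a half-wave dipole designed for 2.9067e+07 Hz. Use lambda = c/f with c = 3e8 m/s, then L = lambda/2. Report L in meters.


lambda = c / f = 3.0000e+08 / 2.9067e+07 = 10.32098 m
L = lambda / 2 = 10.32098 / 2 = 5.160 m

5.160 m


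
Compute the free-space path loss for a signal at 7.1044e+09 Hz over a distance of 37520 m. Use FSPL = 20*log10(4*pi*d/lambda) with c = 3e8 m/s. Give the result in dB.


lambda = c / f = 3.0000e+08 / 7.1044e+09 = 0.04222735 m
FSPL = 20 * log10(4*pi*37520/0.04222735) = 141.0 dB

141.0 dB


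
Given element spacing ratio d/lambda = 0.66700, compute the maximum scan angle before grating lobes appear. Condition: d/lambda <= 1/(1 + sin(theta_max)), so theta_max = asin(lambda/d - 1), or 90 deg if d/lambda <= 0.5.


lambda/d - 1 = 1/0.66700 - 1 = 0.4992504
theta_max = asin(0.4992504) = 29.95 deg

29.95 deg


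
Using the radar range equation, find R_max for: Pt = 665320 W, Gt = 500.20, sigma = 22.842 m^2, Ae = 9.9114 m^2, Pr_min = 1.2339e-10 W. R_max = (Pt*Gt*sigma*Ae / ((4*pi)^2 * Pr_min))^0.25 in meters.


R^4 = 665320*500.20*22.842*9.9114 / ((4*pi)^2 * 1.2339e-10) = 3.866729e+18
R_max = 3.866729e+18^0.25 = 44344 m

44344 m


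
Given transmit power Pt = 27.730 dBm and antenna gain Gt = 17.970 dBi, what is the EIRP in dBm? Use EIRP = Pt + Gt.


EIRP = Pt + Gt = 27.730 + 17.970 = 45.70 dBm

45.70 dBm


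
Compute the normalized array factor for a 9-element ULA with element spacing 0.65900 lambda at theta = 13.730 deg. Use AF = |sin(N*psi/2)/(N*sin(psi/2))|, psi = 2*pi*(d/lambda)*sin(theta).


psi = 2*pi*0.65900*sin(13.730 deg) = 0.9827628 rad
AF = |sin(9*0.9827628/2) / (9*sin(0.9827628/2))| = 0.2257

0.2257


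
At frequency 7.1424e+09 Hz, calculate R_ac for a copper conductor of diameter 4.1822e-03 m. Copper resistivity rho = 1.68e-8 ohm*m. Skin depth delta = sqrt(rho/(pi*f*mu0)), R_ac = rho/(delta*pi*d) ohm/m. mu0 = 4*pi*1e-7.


delta = sqrt(1.68e-8 / (pi * 7.1424e+09 * 4*pi*1e-7)) = 7.718852e-07 m
R_ac = 1.68e-8 / (7.718852e-07 * pi * 4.1822e-03) = 1.657 ohm/m

1.657 ohm/m


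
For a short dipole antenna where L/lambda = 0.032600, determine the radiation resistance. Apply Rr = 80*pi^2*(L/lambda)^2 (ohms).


Rr = 80 * pi^2 * (0.032600)^2 = 80 * 9.869604 * 1.062760e-03 = 0.8391 ohm

0.8391 ohm


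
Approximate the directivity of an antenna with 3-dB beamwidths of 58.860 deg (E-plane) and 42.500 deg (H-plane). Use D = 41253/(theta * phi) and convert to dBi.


D_linear = 41253 / (58.860 * 42.500) = 16.49098
D_dBi = 10 * log10(16.49098) = 12.17 dBi

12.17 dBi


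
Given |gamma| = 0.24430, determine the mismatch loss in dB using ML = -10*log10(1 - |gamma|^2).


ML = -10 * log10(1 - 0.24430^2) = -10 * log10(0.94031751) = 0.2673 dB

0.2673 dB


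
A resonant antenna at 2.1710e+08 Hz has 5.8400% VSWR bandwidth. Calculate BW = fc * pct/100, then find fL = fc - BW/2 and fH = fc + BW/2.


BW = 2.1710e+08 * 5.8400/100 = 1.267864e+07 Hz
fL = 2.1710e+08 - 1.267864e+07/2 = 2.108e+08 Hz
fH = 2.1710e+08 + 1.267864e+07/2 = 2.234e+08 Hz

BW=1.268e+07 Hz, fL=2.108e+08 Hz, fH=2.234e+08 Hz


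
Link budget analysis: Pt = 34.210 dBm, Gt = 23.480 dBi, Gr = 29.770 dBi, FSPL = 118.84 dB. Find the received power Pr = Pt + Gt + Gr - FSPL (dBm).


Pr = 34.210 + 23.480 + 29.770 - 118.84 = -31.38 dBm

-31.38 dBm


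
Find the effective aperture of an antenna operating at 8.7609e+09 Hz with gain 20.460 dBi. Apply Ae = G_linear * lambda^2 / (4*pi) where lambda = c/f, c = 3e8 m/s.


lambda = c / f = 3.0000e+08 / 8.7609e+09 = 0.03424306 m
G_linear = 10^(20.460/10) = 111.1732
Ae = G_linear * lambda^2 / (4*pi) = 111.1732 * 0.03424306^2 / (4*pi) = 0.01037 m^2

0.01037 m^2


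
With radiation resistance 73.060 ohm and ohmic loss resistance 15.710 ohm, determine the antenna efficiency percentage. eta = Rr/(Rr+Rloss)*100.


eta = 73.060 / (73.060 + 15.710) * 100 = 82.30%

82.30%


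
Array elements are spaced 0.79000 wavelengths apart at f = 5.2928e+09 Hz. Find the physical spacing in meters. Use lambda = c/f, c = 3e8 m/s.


lambda = c / f = 3.0000e+08 / 5.2928e+09 = 0.05668077 m
d = 0.79000 * 0.05668077 = 0.04478 m

0.04478 m


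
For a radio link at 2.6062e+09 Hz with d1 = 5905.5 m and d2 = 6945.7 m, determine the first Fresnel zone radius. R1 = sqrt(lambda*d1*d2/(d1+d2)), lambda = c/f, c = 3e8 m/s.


lambda = c / f = 3.0000e+08 / 2.6062e+09 = 0.1151101 m
R1 = sqrt(0.1151101 * 5905.5 * 6945.7 / (5905.5 + 6945.7)) = 19.17 m

19.17 m


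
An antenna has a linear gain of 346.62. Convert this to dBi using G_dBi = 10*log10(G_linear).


G_dBi = 10 * log10(346.62) = 25.40 dBi

25.40 dBi


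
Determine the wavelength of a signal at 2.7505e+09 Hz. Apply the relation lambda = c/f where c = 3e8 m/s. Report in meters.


lambda = c / f = 3.0000e+08 / 2.7505e+09 = 0.1091 m

0.1091 m


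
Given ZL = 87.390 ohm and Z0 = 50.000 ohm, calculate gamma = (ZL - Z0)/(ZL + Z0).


gamma = (87.390 - 50.000) / (87.390 + 50.000) = 0.2721

0.2721


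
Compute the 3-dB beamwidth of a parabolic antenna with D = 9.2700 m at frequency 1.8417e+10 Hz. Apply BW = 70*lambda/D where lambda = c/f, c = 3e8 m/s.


lambda = c / f = 3.0000e+08 / 1.8417e+10 = 0.01628930 m
BW = 70 * 0.01628930 / 9.2700 = 0.1230 deg

0.1230 deg


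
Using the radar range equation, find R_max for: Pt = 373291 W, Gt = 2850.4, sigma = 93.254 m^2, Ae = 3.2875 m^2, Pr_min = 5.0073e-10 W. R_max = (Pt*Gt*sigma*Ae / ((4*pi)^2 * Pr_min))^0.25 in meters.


R^4 = 373291*2850.4*93.254*3.2875 / ((4*pi)^2 * 5.0073e-10) = 4.125373e+18
R_max = 4.125373e+18^0.25 = 45068 m

45068 m


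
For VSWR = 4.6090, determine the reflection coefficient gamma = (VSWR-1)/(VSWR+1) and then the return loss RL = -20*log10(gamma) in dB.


gamma = (4.6090 - 1) / (4.6090 + 1) = 0.6434302
RL = -20 * log10(0.6434302) = 3.830 dB

3.830 dB


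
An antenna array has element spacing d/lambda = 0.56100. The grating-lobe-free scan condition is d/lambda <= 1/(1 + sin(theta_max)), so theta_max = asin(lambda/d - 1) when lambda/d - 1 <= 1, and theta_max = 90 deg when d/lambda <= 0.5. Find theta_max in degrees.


lambda/d - 1 = 1/0.56100 - 1 = 0.7825312
theta_max = asin(0.7825312) = 51.49 deg

51.49 deg


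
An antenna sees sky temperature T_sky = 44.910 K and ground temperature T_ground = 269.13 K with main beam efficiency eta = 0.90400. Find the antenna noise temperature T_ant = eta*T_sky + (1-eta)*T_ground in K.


T_ant = 0.90400 * 44.910 + (1 - 0.90400) * 269.13 = 66.44 K

66.44 K


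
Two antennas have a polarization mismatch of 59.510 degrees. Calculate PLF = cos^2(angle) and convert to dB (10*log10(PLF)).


PLF_linear = cos^2(59.510 deg) = 0.2574426
PLF_dB = 10 * log10(0.2574426) = -5.893 dB

-5.893 dB


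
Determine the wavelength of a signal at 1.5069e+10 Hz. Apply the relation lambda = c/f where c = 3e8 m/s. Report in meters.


lambda = c / f = 3.0000e+08 / 1.5069e+10 = 0.01991 m

0.01991 m


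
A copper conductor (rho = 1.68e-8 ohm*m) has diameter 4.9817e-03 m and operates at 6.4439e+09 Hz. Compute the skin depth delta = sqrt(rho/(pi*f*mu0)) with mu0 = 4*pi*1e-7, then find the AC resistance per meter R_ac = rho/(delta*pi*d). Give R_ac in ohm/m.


delta = sqrt(1.68e-8 / (pi * 6.4439e+09 * 4*pi*1e-7)) = 8.126441e-07 m
R_ac = 1.68e-8 / (8.126441e-07 * pi * 4.9817e-03) = 1.321 ohm/m

1.321 ohm/m


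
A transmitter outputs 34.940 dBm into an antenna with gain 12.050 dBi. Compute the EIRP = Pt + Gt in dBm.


EIRP = Pt + Gt = 34.940 + 12.050 = 46.99 dBm

46.99 dBm


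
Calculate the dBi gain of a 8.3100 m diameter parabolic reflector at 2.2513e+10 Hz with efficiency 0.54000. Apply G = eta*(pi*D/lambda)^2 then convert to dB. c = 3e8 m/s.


lambda = c / f = 3.0000e+08 / 2.2513e+10 = 0.01332563 m
G_linear = 0.54000 * (pi * 8.3100 / 0.01332563)^2 = 2.072622e+06
G_dBi = 10 * log10(2.072622e+06) = 63.17 dBi

63.17 dBi


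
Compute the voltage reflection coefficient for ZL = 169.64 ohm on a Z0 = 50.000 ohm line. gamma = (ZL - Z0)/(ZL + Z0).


gamma = (169.64 - 50.000) / (169.64 + 50.000) = 0.5447

0.5447


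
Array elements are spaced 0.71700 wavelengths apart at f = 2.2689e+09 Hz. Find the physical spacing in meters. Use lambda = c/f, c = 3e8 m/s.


lambda = c / f = 3.0000e+08 / 2.2689e+09 = 0.1322227 m
d = 0.71700 * 0.1322227 = 0.09480 m

0.09480 m


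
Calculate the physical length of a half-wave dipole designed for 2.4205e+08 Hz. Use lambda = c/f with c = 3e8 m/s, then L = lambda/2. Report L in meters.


lambda = c / f = 3.0000e+08 / 2.4205e+08 = 1.239413 m
L = lambda / 2 = 1.239413 / 2 = 0.6197 m

0.6197 m


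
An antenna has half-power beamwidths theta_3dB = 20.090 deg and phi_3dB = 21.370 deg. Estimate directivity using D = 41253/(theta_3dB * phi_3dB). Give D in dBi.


D_linear = 41253 / (20.090 * 21.370) = 96.08843
D_dBi = 10 * log10(96.08843) = 19.83 dBi

19.83 dBi


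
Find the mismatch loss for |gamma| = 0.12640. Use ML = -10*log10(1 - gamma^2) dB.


ML = -10 * log10(1 - 0.12640^2) = -10 * log10(0.98402304) = 0.06995 dB

0.06995 dB


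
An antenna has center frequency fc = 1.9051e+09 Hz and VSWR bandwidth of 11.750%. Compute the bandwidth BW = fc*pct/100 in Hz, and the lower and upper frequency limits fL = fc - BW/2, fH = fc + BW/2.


BW = 1.9051e+09 * 11.750/100 = 2.238492e+08 Hz
fL = 1.9051e+09 - 2.238492e+08/2 = 1.793e+09 Hz
fH = 1.9051e+09 + 2.238492e+08/2 = 2.017e+09 Hz

BW=2.238e+08 Hz, fL=1.793e+09 Hz, fH=2.017e+09 Hz


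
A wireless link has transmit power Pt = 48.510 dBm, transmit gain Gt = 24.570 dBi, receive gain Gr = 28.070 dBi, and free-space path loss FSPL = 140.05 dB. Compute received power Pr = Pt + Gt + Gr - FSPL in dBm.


Pr = 48.510 + 24.570 + 28.070 - 140.05 = -38.90 dBm

-38.90 dBm


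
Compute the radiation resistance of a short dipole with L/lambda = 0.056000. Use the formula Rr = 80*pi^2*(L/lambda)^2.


Rr = 80 * pi^2 * (0.056000)^2 = 80 * 9.869604 * 3.136000e-03 = 2.476 ohm

2.476 ohm


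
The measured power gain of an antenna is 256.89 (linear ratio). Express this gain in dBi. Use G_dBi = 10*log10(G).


G_dBi = 10 * log10(256.89) = 24.10 dBi

24.10 dBi


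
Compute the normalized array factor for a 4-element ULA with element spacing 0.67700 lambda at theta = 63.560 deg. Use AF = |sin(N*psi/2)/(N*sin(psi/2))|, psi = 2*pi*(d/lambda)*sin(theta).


psi = 2*pi*0.67700*sin(63.560 deg) = 3.808783 rad
AF = |sin(4*3.808783/2) / (4*sin(3.808783/2))| = 0.2572

0.2572


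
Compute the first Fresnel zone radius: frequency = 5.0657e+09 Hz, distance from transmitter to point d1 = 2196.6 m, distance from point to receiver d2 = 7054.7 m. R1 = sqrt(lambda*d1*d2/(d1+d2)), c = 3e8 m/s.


lambda = c / f = 3.0000e+08 / 5.0657e+09 = 0.05922183 m
R1 = sqrt(0.05922183 * 2196.6 * 7054.7 / (2196.6 + 7054.7)) = 9.960 m

9.960 m


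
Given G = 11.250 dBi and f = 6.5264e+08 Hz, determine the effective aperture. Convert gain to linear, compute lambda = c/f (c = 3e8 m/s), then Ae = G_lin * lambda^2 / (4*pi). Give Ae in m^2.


lambda = c / f = 3.0000e+08 / 6.5264e+08 = 0.4596715 m
G_linear = 10^(11.250/10) = 13.33521
Ae = G_linear * lambda^2 / (4*pi) = 13.33521 * 0.4596715^2 / (4*pi) = 0.2242 m^2

0.2242 m^2


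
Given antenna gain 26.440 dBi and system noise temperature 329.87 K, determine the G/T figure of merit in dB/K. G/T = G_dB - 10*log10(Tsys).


G/T = 26.440 - 10*log10(329.87) = 26.440 - 25.18343 = 1.257 dB/K

1.257 dB/K


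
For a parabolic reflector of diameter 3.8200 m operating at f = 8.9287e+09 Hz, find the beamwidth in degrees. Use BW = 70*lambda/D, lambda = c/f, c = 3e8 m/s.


lambda = c / f = 3.0000e+08 / 8.9287e+09 = 0.03359952 m
BW = 70 * 0.03359952 / 3.8200 = 0.6157 deg

0.6157 deg


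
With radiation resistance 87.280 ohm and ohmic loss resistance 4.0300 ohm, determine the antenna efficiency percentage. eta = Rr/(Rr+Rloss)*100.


eta = 87.280 / (87.280 + 4.0300) * 100 = 95.59%

95.59%


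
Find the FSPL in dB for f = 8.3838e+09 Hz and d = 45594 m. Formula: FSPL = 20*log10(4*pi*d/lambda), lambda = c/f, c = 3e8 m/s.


lambda = c / f = 3.0000e+08 / 8.3838e+09 = 0.03578330 m
FSPL = 20 * log10(4*pi*45594/0.03578330) = 144.1 dB

144.1 dB


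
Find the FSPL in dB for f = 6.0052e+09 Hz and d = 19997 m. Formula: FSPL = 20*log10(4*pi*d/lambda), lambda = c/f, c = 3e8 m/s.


lambda = c / f = 3.0000e+08 / 6.0052e+09 = 0.04995670 m
FSPL = 20 * log10(4*pi*19997/0.04995670) = 134.0 dB

134.0 dB


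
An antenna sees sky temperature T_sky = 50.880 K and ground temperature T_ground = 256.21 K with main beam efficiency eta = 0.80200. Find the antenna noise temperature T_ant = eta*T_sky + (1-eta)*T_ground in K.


T_ant = 0.80200 * 50.880 + (1 - 0.80200) * 256.21 = 91.54 K

91.54 K


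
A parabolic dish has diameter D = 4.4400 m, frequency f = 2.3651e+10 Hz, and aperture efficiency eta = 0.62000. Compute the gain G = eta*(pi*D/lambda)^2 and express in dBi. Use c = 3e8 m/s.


lambda = c / f = 3.0000e+08 / 2.3651e+10 = 0.01268445 m
G_linear = 0.62000 * (pi * 4.4400 / 0.01268445)^2 = 749745.9
G_dBi = 10 * log10(749745.9) = 58.75 dBi

58.75 dBi


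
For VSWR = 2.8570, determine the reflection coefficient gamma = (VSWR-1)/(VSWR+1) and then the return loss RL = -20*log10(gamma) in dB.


gamma = (2.8570 - 1) / (2.8570 + 1) = 0.4814623
RL = -20 * log10(0.4814623) = 6.349 dB

6.349 dB


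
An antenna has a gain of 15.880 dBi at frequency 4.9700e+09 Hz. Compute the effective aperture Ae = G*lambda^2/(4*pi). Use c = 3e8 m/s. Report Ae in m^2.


lambda = c / f = 3.0000e+08 / 4.9700e+09 = 0.06036217 m
G_linear = 10^(15.880/10) = 38.72576
Ae = G_linear * lambda^2 / (4*pi) = 38.72576 * 0.06036217^2 / (4*pi) = 0.01123 m^2

0.01123 m^2


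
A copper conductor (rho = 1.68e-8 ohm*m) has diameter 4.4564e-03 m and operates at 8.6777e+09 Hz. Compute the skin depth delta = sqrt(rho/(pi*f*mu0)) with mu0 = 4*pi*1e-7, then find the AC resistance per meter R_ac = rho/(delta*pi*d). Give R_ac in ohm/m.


delta = sqrt(1.68e-8 / (pi * 8.6777e+09 * 4*pi*1e-7)) = 7.002812e-07 m
R_ac = 1.68e-8 / (7.002812e-07 * pi * 4.4564e-03) = 1.714 ohm/m

1.714 ohm/m


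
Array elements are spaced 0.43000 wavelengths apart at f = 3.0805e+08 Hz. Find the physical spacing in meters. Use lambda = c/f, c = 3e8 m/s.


lambda = c / f = 3.0000e+08 / 3.0805e+08 = 0.9738679 m
d = 0.43000 * 0.9738679 = 0.4188 m

0.4188 m


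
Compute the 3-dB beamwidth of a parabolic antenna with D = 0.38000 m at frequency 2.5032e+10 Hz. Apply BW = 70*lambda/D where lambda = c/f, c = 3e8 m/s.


lambda = c / f = 3.0000e+08 / 2.5032e+10 = 0.01198466 m
BW = 70 * 0.01198466 / 0.38000 = 2.208 deg

2.208 deg


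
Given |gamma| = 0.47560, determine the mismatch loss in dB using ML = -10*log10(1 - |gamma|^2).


ML = -10 * log10(1 - 0.47560^2) = -10 * log10(0.77380464) = 1.114 dB

1.114 dB


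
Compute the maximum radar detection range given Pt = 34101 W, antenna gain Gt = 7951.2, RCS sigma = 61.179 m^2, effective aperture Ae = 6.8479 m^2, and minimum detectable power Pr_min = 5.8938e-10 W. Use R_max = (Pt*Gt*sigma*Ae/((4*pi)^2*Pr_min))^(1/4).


R^4 = 34101*7951.2*61.179*6.8479 / ((4*pi)^2 * 5.8938e-10) = 1.220519e+18
R_max = 1.220519e+18^0.25 = 33238 m

33238 m


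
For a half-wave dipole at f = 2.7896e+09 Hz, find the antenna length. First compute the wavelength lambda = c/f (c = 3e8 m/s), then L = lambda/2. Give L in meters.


lambda = c / f = 3.0000e+08 / 2.7896e+09 = 0.1075423 m
L = lambda / 2 = 0.1075423 / 2 = 0.05377 m

0.05377 m


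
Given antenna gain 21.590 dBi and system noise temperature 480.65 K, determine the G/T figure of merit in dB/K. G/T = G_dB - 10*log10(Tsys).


G/T = 21.590 - 10*log10(480.65) = 21.590 - 26.81829 = -5.228 dB/K

-5.228 dB/K


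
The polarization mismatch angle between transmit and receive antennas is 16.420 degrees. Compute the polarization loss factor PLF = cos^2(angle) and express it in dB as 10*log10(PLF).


PLF_linear = cos^2(16.420 deg) = 0.9200941
PLF_dB = 10 * log10(0.9200941) = -0.3617 dB

-0.3617 dB


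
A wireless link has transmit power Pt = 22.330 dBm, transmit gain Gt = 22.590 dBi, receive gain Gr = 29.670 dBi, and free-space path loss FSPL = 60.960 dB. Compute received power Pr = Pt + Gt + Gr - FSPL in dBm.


Pr = 22.330 + 22.590 + 29.670 - 60.960 = 13.63 dBm

13.63 dBm


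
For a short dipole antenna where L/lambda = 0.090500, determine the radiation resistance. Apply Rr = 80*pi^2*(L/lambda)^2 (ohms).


Rr = 80 * pi^2 * (0.090500)^2 = 80 * 9.869604 * 8.190250e-03 = 6.467 ohm

6.467 ohm


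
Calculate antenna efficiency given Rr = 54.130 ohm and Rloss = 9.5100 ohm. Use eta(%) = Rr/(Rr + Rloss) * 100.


eta = 54.130 / (54.130 + 9.5100) * 100 = 85.06%

85.06%


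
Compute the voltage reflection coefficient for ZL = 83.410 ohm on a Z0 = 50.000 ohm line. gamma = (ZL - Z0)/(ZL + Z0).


gamma = (83.410 - 50.000) / (83.410 + 50.000) = 0.2504

0.2504


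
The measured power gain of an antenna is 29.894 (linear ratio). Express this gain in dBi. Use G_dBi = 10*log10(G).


G_dBi = 10 * log10(29.894) = 14.76 dBi

14.76 dBi


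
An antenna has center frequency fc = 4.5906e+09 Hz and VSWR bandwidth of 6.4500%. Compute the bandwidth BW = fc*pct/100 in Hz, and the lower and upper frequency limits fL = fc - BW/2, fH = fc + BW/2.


BW = 4.5906e+09 * 6.4500/100 = 2.960937e+08 Hz
fL = 4.5906e+09 - 2.960937e+08/2 = 4.443e+09 Hz
fH = 4.5906e+09 + 2.960937e+08/2 = 4.739e+09 Hz

BW=2.961e+08 Hz, fL=4.443e+09 Hz, fH=4.739e+09 Hz


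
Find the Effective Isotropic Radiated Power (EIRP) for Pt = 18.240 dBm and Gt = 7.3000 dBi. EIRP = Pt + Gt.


EIRP = Pt + Gt = 18.240 + 7.3000 = 25.54 dBm

25.54 dBm


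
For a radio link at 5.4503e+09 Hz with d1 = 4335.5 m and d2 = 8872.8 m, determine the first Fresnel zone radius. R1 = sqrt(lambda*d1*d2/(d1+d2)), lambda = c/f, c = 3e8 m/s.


lambda = c / f = 3.0000e+08 / 5.4503e+09 = 0.05504284 m
R1 = sqrt(0.05504284 * 4335.5 * 8872.8 / (4335.5 + 8872.8)) = 12.66 m

12.66 m


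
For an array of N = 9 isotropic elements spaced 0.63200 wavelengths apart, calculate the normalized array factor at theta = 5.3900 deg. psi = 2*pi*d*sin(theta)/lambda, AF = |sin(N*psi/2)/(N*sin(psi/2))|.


psi = 2*pi*0.63200*sin(5.3900 deg) = 0.3730116 rad
AF = |sin(9*0.3730116/2) / (9*sin(0.3730116/2))| = 0.5957

0.5957


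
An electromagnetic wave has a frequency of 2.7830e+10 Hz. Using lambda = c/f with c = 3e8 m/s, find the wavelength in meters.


lambda = c / f = 3.0000e+08 / 2.7830e+10 = 0.01078 m

0.01078 m


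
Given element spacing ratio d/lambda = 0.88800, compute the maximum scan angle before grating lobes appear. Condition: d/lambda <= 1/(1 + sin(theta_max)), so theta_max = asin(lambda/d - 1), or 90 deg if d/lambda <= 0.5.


lambda/d - 1 = 1/0.88800 - 1 = 0.1261261
theta_max = asin(0.1261261) = 7.246 deg

7.246 deg


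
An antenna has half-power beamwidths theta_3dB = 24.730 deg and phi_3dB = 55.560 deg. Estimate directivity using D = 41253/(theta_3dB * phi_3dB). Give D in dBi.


D_linear = 41253 / (24.730 * 55.560) = 30.02404
D_dBi = 10 * log10(30.02404) = 14.77 dBi

14.77 dBi


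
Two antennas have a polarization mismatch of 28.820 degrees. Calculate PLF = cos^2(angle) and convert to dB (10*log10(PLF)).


PLF_linear = cos^2(28.820 deg) = 0.7676186
PLF_dB = 10 * log10(0.7676186) = -1.149 dB

-1.149 dB


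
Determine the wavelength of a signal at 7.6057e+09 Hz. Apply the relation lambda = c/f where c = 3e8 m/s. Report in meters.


lambda = c / f = 3.0000e+08 / 7.6057e+09 = 0.03944 m

0.03944 m


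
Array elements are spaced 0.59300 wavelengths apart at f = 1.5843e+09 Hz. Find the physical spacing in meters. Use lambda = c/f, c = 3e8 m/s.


lambda = c / f = 3.0000e+08 / 1.5843e+09 = 0.1893581 m
d = 0.59300 * 0.1893581 = 0.1123 m

0.1123 m


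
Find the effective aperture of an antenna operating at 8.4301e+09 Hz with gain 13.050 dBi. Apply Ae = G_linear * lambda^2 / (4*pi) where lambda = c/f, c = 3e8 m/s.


lambda = c / f = 3.0000e+08 / 8.4301e+09 = 0.03558677 m
G_linear = 10^(13.050/10) = 20.18366
Ae = G_linear * lambda^2 / (4*pi) = 20.18366 * 0.03558677^2 / (4*pi) = 2.034e-03 m^2

2.034e-03 m^2


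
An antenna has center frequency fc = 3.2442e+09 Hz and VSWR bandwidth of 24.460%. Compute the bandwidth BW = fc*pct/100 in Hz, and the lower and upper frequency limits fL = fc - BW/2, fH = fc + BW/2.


BW = 3.2442e+09 * 24.460/100 = 7.935313e+08 Hz
fL = 3.2442e+09 - 7.935313e+08/2 = 2.847e+09 Hz
fH = 3.2442e+09 + 7.935313e+08/2 = 3.641e+09 Hz

BW=7.935e+08 Hz, fL=2.847e+09 Hz, fH=3.641e+09 Hz


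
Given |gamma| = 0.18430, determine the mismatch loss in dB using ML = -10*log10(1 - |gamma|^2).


ML = -10 * log10(1 - 0.18430^2) = -10 * log10(0.96603351) = 0.1501 dB

0.1501 dB


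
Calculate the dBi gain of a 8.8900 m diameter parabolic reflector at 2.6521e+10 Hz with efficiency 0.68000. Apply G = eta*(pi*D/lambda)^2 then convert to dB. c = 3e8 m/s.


lambda = c / f = 3.0000e+08 / 2.6521e+10 = 0.01131179 m
G_linear = 0.68000 * (pi * 8.8900 / 0.01131179)^2 = 4.145238e+06
G_dBi = 10 * log10(4.145238e+06) = 66.18 dBi

66.18 dBi


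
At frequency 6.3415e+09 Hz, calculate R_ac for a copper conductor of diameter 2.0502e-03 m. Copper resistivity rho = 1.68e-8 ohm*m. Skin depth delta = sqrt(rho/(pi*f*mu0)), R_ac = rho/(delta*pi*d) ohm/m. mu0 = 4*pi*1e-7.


delta = sqrt(1.68e-8 / (pi * 6.3415e+09 * 4*pi*1e-7)) = 8.191789e-07 m
R_ac = 1.68e-8 / (8.191789e-07 * pi * 2.0502e-03) = 3.184 ohm/m

3.184 ohm/m


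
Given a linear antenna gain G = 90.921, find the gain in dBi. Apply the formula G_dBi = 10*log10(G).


G_dBi = 10 * log10(90.921) = 19.59 dBi

19.59 dBi


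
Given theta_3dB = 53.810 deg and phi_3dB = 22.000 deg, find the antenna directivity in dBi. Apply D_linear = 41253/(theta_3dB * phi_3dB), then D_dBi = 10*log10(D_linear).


D_linear = 41253 / (53.810 * 22.000) = 34.84736
D_dBi = 10 * log10(34.84736) = 15.42 dBi

15.42 dBi


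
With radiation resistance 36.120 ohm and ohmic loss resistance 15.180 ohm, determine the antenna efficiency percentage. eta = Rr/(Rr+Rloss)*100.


eta = 36.120 / (36.120 + 15.180) * 100 = 70.41%

70.41%


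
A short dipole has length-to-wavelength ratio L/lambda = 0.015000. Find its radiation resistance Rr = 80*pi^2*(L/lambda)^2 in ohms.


Rr = 80 * pi^2 * (0.015000)^2 = 80 * 9.869604 * 2.250000e-04 = 0.1777 ohm

0.1777 ohm


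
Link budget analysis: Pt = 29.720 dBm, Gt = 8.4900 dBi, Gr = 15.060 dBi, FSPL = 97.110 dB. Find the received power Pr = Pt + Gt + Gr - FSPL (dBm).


Pr = 29.720 + 8.4900 + 15.060 - 97.110 = -43.84 dBm

-43.84 dBm


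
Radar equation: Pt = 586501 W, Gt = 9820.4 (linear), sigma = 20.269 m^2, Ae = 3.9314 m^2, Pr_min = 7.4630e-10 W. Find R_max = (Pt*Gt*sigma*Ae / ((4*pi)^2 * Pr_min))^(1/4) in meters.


R^4 = 586501*9820.4*20.269*3.9314 / ((4*pi)^2 * 7.4630e-10) = 3.894434e+18
R_max = 3.894434e+18^0.25 = 44423 m

44423 m


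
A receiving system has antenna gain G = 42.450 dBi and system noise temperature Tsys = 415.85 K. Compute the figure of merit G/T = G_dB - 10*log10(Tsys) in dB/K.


G/T = 42.450 - 10*log10(415.85) = 42.450 - 26.18937 = 16.26 dB/K

16.26 dB/K


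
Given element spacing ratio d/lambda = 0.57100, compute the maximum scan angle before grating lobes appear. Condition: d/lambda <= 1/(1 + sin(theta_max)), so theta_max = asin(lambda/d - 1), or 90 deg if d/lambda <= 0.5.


lambda/d - 1 = 1/0.57100 - 1 = 0.7513135
theta_max = asin(0.7513135) = 48.70 deg

48.70 deg


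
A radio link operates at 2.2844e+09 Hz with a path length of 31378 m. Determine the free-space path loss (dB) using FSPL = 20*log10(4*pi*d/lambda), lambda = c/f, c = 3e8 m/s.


lambda = c / f = 3.0000e+08 / 2.2844e+09 = 0.1313255 m
FSPL = 20 * log10(4*pi*31378/0.1313255) = 129.5 dB

129.5 dB


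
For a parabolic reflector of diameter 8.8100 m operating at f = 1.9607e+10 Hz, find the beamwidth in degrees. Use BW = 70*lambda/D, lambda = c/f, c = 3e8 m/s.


lambda = c / f = 3.0000e+08 / 1.9607e+10 = 0.01530066 m
BW = 70 * 0.01530066 / 8.8100 = 0.1216 deg

0.1216 deg


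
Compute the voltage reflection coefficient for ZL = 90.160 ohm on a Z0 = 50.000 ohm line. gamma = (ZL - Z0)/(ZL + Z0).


gamma = (90.160 - 50.000) / (90.160 + 50.000) = 0.2865

0.2865


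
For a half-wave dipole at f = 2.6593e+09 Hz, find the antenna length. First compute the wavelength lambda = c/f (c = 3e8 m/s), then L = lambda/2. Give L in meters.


lambda = c / f = 3.0000e+08 / 2.6593e+09 = 0.1128116 m
L = lambda / 2 = 0.1128116 / 2 = 0.05641 m

0.05641 m


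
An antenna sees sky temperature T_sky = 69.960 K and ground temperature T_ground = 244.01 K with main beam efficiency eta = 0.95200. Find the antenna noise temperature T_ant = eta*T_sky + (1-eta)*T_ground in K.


T_ant = 0.95200 * 69.960 + (1 - 0.95200) * 244.01 = 78.31 K

78.31 K


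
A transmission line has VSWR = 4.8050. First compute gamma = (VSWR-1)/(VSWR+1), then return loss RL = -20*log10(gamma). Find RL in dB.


gamma = (4.8050 - 1) / (4.8050 + 1) = 0.6554694
RL = -20 * log10(0.6554694) = 3.669 dB

3.669 dB


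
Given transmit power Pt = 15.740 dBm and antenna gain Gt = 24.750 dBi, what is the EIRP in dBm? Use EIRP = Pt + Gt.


EIRP = Pt + Gt = 15.740 + 24.750 = 40.49 dBm

40.49 dBm


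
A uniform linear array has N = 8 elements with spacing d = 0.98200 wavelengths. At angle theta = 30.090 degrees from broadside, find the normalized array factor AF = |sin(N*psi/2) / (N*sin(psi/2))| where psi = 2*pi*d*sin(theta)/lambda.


psi = 2*pi*0.98200*sin(30.090 deg) = 3.093434 rad
AF = |sin(8*3.093434/2) / (8*sin(3.093434/2))| = 0.02394

0.02394


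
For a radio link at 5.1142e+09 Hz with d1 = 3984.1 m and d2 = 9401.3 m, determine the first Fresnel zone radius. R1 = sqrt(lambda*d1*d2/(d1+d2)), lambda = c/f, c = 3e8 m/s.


lambda = c / f = 3.0000e+08 / 5.1142e+09 = 0.05866020 m
R1 = sqrt(0.05866020 * 3984.1 * 9401.3 / (3984.1 + 9401.3)) = 12.81 m

12.81 m


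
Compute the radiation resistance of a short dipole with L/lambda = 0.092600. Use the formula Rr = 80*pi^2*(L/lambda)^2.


Rr = 80 * pi^2 * (0.092600)^2 = 80 * 9.869604 * 8.574760e-03 = 6.770 ohm

6.770 ohm


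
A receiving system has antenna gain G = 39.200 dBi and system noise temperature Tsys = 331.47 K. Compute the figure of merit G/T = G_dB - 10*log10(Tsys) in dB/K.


G/T = 39.200 - 10*log10(331.47) = 39.200 - 25.20444 = 14.00 dB/K

14.00 dB/K


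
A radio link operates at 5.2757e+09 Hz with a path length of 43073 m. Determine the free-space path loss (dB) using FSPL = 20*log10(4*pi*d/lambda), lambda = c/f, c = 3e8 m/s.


lambda = c / f = 3.0000e+08 / 5.2757e+09 = 0.05686449 m
FSPL = 20 * log10(4*pi*43073/0.05686449) = 139.6 dB

139.6 dB


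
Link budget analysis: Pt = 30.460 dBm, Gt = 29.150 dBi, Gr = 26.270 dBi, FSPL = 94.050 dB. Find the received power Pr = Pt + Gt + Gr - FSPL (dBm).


Pr = 30.460 + 29.150 + 26.270 - 94.050 = -8.17 dBm

-8.17 dBm


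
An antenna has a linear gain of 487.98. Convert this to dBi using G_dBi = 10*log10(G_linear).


G_dBi = 10 * log10(487.98) = 26.88 dBi

26.88 dBi


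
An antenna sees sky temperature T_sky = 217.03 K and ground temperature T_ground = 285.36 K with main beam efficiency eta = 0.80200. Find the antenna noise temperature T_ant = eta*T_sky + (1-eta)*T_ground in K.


T_ant = 0.80200 * 217.03 + (1 - 0.80200) * 285.36 = 230.6 K

230.6 K


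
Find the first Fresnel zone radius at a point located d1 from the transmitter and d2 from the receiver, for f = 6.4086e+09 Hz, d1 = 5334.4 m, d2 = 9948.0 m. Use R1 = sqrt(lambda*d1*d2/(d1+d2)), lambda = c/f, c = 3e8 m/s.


lambda = c / f = 3.0000e+08 / 6.4086e+09 = 0.04681210 m
R1 = sqrt(0.04681210 * 5334.4 * 9948.0 / (5334.4 + 9948.0)) = 12.75 m

12.75 m


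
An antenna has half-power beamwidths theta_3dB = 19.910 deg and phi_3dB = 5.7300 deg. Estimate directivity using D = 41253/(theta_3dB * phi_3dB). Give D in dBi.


D_linear = 41253 / (19.910 * 5.7300) = 361.6010
D_dBi = 10 * log10(361.6010) = 25.58 dBi

25.58 dBi


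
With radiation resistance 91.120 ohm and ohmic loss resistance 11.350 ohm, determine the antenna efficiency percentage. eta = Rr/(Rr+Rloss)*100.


eta = 91.120 / (91.120 + 11.350) * 100 = 88.92%

88.92%


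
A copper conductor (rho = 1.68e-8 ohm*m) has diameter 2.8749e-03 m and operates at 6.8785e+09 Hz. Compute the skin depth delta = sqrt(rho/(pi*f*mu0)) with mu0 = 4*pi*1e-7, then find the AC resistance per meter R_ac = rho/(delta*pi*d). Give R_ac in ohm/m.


delta = sqrt(1.68e-8 / (pi * 6.8785e+09 * 4*pi*1e-7)) = 7.865528e-07 m
R_ac = 1.68e-8 / (7.865528e-07 * pi * 2.8749e-03) = 2.365 ohm/m

2.365 ohm/m


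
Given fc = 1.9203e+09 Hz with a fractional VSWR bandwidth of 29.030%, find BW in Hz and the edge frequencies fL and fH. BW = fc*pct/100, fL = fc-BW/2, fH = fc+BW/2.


BW = 1.9203e+09 * 29.030/100 = 5.574631e+08 Hz
fL = 1.9203e+09 - 5.574631e+08/2 = 1.642e+09 Hz
fH = 1.9203e+09 + 5.574631e+08/2 = 2.199e+09 Hz

BW=5.575e+08 Hz, fL=1.642e+09 Hz, fH=2.199e+09 Hz


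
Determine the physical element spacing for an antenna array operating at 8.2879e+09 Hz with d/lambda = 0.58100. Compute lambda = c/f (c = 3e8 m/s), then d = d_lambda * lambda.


lambda = c / f = 3.0000e+08 / 8.2879e+09 = 0.03619735 m
d = 0.58100 * 0.03619735 = 0.02103 m

0.02103 m


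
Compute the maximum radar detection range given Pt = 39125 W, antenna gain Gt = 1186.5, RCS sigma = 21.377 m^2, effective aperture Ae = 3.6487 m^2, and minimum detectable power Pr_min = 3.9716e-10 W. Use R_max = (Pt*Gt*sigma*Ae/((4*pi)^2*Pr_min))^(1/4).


R^4 = 39125*1186.5*21.377*3.6487 / ((4*pi)^2 * 3.9716e-10) = 5.773269e+16
R_max = 5.773269e+16^0.25 = 15501 m

15501 m


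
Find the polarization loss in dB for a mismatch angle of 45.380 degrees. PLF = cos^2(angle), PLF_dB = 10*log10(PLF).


PLF_linear = cos^2(45.380 deg) = 0.4933679
PLF_dB = 10 * log10(0.4933679) = -3.068 dB

-3.068 dB


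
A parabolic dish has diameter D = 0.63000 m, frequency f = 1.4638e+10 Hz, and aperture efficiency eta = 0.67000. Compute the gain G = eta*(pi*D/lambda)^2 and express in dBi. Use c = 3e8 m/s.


lambda = c / f = 3.0000e+08 / 1.4638e+10 = 0.02049460 m
G_linear = 0.67000 * (pi * 0.63000 / 0.02049460)^2 = 6248.514
G_dBi = 10 * log10(6248.514) = 37.96 dBi

37.96 dBi


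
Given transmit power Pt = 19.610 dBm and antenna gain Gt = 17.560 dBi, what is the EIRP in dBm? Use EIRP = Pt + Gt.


EIRP = Pt + Gt = 19.610 + 17.560 = 37.17 dBm

37.17 dBm


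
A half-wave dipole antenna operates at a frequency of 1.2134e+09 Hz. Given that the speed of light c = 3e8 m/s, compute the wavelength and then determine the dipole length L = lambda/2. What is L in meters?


lambda = c / f = 3.0000e+08 / 1.2134e+09 = 0.2472392 m
L = lambda / 2 = 0.2472392 / 2 = 0.1236 m

0.1236 m


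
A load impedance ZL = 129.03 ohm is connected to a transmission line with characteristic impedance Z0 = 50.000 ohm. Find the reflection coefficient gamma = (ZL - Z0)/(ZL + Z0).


gamma = (129.03 - 50.000) / (129.03 + 50.000) = 0.4414

0.4414


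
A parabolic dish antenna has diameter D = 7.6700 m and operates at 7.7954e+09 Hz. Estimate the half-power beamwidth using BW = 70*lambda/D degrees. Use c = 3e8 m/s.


lambda = c / f = 3.0000e+08 / 7.7954e+09 = 0.03848423 m
BW = 70 * 0.03848423 / 7.6700 = 0.3512 deg

0.3512 deg


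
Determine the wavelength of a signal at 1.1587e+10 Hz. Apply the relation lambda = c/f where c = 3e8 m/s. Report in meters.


lambda = c / f = 3.0000e+08 / 1.1587e+10 = 0.02589 m

0.02589 m


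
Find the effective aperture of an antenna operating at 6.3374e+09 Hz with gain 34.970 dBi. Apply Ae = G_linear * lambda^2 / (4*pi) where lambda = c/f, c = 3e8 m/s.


lambda = c / f = 3.0000e+08 / 6.3374e+09 = 0.04733803 m
G_linear = 10^(34.970/10) = 3140.509
Ae = G_linear * lambda^2 / (4*pi) = 3140.509 * 0.04733803^2 / (4*pi) = 0.5600 m^2

0.5600 m^2


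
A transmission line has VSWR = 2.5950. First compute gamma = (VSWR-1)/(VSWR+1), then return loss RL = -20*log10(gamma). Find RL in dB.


gamma = (2.5950 - 1) / (2.5950 + 1) = 0.4436718
RL = -20 * log10(0.4436718) = 7.059 dB

7.059 dB


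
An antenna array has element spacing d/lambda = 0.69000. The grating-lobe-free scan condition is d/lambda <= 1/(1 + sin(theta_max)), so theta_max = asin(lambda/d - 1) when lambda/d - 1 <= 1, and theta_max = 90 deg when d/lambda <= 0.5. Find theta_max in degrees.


lambda/d - 1 = 1/0.69000 - 1 = 0.4492754
theta_max = asin(0.4492754) = 26.70 deg

26.70 deg


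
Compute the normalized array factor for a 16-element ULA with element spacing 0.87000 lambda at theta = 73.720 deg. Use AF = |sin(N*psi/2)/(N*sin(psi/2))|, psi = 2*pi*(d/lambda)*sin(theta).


psi = 2*pi*0.87000*sin(73.720 deg) = 5.247187 rad
AF = |sin(16*5.247187/2) / (16*sin(5.247187/2))| = 0.1145

0.1145


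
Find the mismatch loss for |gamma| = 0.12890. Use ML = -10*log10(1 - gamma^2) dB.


ML = -10 * log10(1 - 0.12890^2) = -10 * log10(0.98338479) = 0.07277 dB

0.07277 dB


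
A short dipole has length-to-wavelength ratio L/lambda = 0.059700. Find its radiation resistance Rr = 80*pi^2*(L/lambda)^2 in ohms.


Rr = 80 * pi^2 * (0.059700)^2 = 80 * 9.869604 * 3.564090e-03 = 2.814 ohm

2.814 ohm
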